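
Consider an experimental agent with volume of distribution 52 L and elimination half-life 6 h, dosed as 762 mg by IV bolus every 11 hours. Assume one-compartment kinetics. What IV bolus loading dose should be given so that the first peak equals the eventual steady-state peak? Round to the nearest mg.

f = (1/2)^(11/6) ≈ 0.280616; accumulation ratio R = 1/(1−f) ≈ 1.39008.
Loading dose to hit Cmax,ss on first dose: D_load = D_maint·R ≈ 762 × 1.39008 ≈ 1059.24 mg.

1059 mg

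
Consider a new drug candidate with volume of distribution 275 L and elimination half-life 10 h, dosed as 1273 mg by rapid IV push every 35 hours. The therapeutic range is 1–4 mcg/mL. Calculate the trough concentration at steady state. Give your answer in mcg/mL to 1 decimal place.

k = ln2/t½ = ln2/10 ≈ 0.069315 h⁻¹; fraction remaining f = e^(−kτ) = e^(−0.069315×35) ≈ 0.0884.
Accumulation ratio R = 1/(1 − f) ≈ 1/0.9116 ≈ 1.0970.
Each bolus raises the concentration by D/Vd = 1273/275 ≈ 4.629 mcg/mL.
Steady-state peak Cmax,ss = C₀·R ≈ 4.629 × 1.0970 ≈ 5.078 mcg/mL.
Steady-state trough Cmin,ss = Cmax,ss·f ≈ 5.078 × 0.0884 ≈ 0.449 mcg/mL.
Trough 0.4 mcg/mL vs MEC 1 mcg/mL: subtherapeutic.

0.4 mcg/mL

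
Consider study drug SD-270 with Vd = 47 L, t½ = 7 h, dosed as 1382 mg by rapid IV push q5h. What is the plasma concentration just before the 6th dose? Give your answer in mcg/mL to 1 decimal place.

f = (1/2)^(τ/t½) = (1/2)^(5/7) ≈ 0.6095.
C₀ = D/Vd = 1382/47 ≈ 29.404 mcg/mL.
Before the 6th dose, 5 doses have been given. Superposition: Cmin = C₀·(f + f² + … + f^5).
≈ 29.404 × (0.6095 + 0.3715 + 0.2264 + 0.1380 + 0.0841) ≈ 29.404 × 1.4295 ≈ 42.033 mcg/mL.

42.0 mcg/mL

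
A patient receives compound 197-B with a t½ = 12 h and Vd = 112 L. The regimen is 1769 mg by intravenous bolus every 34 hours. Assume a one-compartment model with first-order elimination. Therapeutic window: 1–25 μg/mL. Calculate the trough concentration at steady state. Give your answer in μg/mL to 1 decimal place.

2.6 μg/mL

τ/t½ = 34/12 ≈ 2.8333, so fraction remaining f = (1/2)^(34/12) ≈ 0.1403.
Accumulation ratio R = 1/(1 − f) ≈ 1/0.8597 ≈ 1.1632.
Each bolus raises the concentration by D/Vd = 1769/112 ≈ 15.795 μg/mL.
Steady-state peak Cmax,ss = C₀·R ≈ 15.795 × 1.1632 ≈ 18.373 μg/mL.
Steady-state trough Cmin,ss = Cmax,ss·f ≈ 18.373 × 0.1403 ≈ 2.578 μg/mL.
Trough 2.6 μg/mL vs MEC 1 μg/mL: adequate.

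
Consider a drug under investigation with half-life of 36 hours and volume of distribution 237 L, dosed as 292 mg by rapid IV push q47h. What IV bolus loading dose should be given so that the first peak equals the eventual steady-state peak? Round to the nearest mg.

f = (1/2)^(47/36) ≈ 0.404565; accumulation ratio R = 1/(1−f) ≈ 1.67944.
Loading dose to hit Cmax,ss on first dose: D_load = D_maint·R ≈ 292 × 1.67944 ≈ 490.40 mg.

490 mg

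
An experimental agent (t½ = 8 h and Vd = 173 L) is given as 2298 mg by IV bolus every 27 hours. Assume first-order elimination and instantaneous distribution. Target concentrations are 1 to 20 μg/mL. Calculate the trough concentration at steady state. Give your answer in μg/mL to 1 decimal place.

1.4 μg/mL

k = ln2/t½ = ln2/8 ≈ 0.086643 h⁻¹; fraction remaining f = e^(−kτ) = e^(−0.086643×27) ≈ 0.0964.
Single-dose peak C₀ = D/Vd = 2298/173 ≈ 13.283 μg/mL.
Steady-state trough Cmin,ss = C₀·f/(1−f) ≈ 13.283 × 0.0964/0.9036 ≈ 1.417 μg/mL.
Trough 1.4 μg/mL vs MEC 1 μg/mL: adequate.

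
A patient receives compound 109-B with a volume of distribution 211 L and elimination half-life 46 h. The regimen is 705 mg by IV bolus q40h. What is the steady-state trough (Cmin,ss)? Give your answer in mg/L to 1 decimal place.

τ/t½ = 40/46 ≈ 0.86957, so fraction remaining f = (1/2)^(40/46) ≈ 0.5473.
At steady state, accumulation factor R = 1/(1 − e^(−kτ)) ≈ 2.2090.
Single-dose peak C₀ = D/Vd = 705/211 ≈ 3.341 mg/L.
Cmax,ss = C₀/(1 − f) ≈ 3.341/0.4527 ≈ 7.380 mg/L.
One interval later, Cmin,ss = Cmax,ss·e^(−kτ) ≈ 7.380 × 0.5473 ≈ 4.039 mg/L.

4.0 mg/L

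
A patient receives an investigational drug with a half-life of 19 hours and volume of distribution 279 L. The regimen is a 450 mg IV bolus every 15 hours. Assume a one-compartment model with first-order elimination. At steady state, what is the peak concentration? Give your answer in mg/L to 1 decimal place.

3.8 mg/L

k = ln2/t½ = ln2/19 ≈ 0.036481 h⁻¹; fraction remaining f = e^(−kτ) = e^(−0.036481×15) ≈ 0.5786.
Accumulation ratio R = 1/(1 − f) ≈ 1/0.4214 ≈ 2.3730.
Each bolus raises the concentration by D/Vd = 450/279 ≈ 1.613 mg/L.
Steady-state peak Cmax,ss = C₀·R ≈ 1.613 × 2.3730 ≈ 3.828 mg/L.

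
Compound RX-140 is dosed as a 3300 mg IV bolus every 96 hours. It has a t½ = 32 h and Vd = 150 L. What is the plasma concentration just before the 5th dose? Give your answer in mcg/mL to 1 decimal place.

3.1 mcg/mL

f = (1/2)^(τ/t½) = (1/2)^(96/32) ≈ 0.1250.
C₀ = D/Vd = 3300/150 ≈ 22.000 mcg/mL.
Before the 5th dose, 4 doses have been given. Superposition: Cmin = C₀·(f + f² + … + f^4).
≈ 22.000 × (0.1250 + 0.0156 + 0.0020 + 0.0002) ≈ 22.000 × 0.1428 ≈ 3.142 mcg/mL.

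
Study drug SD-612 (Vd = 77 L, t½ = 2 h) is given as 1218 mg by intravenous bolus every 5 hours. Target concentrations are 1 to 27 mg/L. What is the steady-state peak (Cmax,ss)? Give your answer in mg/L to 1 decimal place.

19.2 mg/L

Over one 5-h interval, 5/2 ≈ 2.5 half-lives elapse, leaving f ≈ 0.1768 of each dose.
Accumulation ratio R = 1/(1 − f) ≈ 1/0.8232 ≈ 1.2148.
Single-dose peak C₀ = D/Vd = 1218/77 ≈ 15.818 mg/L.
Steady-state peak Cmax,ss = C₀·R ≈ 15.818 × 1.2148 ≈ 19.216 mg/L.
Peak 19.2 mg/L vs MTC 27 mg/L: below toxic threshold.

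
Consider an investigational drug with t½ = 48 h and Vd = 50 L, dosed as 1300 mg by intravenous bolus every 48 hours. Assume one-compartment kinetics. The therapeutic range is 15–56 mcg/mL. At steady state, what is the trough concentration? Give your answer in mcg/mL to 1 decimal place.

26.0 mcg/mL

The dosing interval is 1 half-life, so f = 2^(−1) = 0.5.
Accumulation ratio R = 1/(1 − f) = 1/0.5 = 2/1.
Single-dose peak C₀ = D/Vd = 1300/50 = 26 mcg/mL.
Steady-state peak Cmax,ss = C₀·R = 26 × 2/1 ≈ 52.000 mcg/mL.
Steady-state trough Cmin,ss = Cmax,ss·f ≈ 52.000 × 0.5 ≈ 26.000 mcg/mL.
Trough 26.0 mcg/mL vs MEC 15 mcg/mL: adequate.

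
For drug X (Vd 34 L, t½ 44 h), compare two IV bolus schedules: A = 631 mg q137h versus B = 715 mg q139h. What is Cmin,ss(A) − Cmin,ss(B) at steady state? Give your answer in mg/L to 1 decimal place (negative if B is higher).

-0.2 mg/L

Regimen A: f = (1/2)^(137/44) ≈ 0.1155; Cmin,ss = (631/34)·f/(1−f) ≈ 2.423 mg/L.
Regimen B: f = (1/2)^(139/44) ≈ 0.1119; Cmin,ss = (715/34)·f/(1−f) ≈ 2.650 mg/L.
Difference ≈ 2.423 − 2.650 ≈ -0.227 mg/L.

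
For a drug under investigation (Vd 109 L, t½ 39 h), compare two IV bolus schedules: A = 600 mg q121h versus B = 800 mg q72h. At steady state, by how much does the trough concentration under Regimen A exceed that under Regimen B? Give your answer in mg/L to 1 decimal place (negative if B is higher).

Regimen A: f = (1/2)^(121/39) ≈ 0.1164; Cmin,ss = (600/109)·f/(1−f) ≈ 0.725 mg/L.
Regimen B: f = (1/2)^(72/39) ≈ 0.2781; Cmin,ss = (800/109)·f/(1−f) ≈ 2.827 mg/L.
Difference ≈ 0.725 − 2.827 ≈ -2.102 mg/L.

-2.1 mg/L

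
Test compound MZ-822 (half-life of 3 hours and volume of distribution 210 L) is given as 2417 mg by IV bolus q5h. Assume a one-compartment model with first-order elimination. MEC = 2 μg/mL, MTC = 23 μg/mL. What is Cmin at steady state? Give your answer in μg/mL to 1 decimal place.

5.3 μg/mL

τ/t½ = 5/3 ≈ 1.6667, so fraction remaining f = (1/2)^(5/3) ≈ 0.3150.
Accumulation ratio R = 1/(1 − f) ≈ 1/0.6850 ≈ 1.4599.
Each bolus raises the concentration by D/Vd = 2417/210 ≈ 11.510 μg/mL.
Cmax,ss = C₀/(1 − f) ≈ 11.510/0.6850 ≈ 16.803 μg/mL.
Steady-state trough Cmin,ss = Cmax,ss·f ≈ 16.803 × 0.3150 ≈ 5.293 μg/mL.
Trough 5.3 μg/mL vs MEC 2 μg/mL: adequate.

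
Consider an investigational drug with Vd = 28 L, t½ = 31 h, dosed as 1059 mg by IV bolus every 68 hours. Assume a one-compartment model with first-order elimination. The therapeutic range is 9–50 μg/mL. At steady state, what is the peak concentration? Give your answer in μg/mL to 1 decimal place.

k = ln2/t½ = ln2/31 ≈ 0.022360 h⁻¹; fraction remaining f = e^(−kτ) = e^(−0.022360×68) ≈ 0.2186.
Accumulation ratio R = 1/(1 − f) ≈ 1/0.7814 ≈ 1.2798.
Each bolus raises the concentration by D/Vd = 1059/28 ≈ 37.821 μg/mL.
Steady-state peak Cmax,ss = C₀·R ≈ 37.821 × 1.2798 ≈ 48.403 μg/mL.
Peak 48.4 μg/mL vs MTC 50 μg/mL: below toxic threshold.

48.4 μg/mL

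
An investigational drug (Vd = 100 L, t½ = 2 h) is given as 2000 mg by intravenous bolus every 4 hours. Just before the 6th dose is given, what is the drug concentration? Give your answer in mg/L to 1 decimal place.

f = (1/2)^(τ/t½) = (1/2)^(4/2) ≈ 0.2500.
C₀ = D/Vd = 2000/100 ≈ 20.000 mg/L.
Before the 6th dose, 5 doses have been given. Superposition: Cmin = C₀·(f + f² + … + f^5).
≈ 20.000 × (0.2500 + 0.0625 + 0.0156 + 0.0039 + 0.0010) ≈ 20.000 × 0.3330 ≈ 6.660 mg/L.

6.7 mg/L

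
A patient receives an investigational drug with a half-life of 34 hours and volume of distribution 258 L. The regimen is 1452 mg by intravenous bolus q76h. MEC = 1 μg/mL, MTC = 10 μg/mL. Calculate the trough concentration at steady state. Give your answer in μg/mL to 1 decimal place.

Over one 76-h interval, 76/34 ≈ 2.2353 half-lives elapse, leaving f ≈ 0.2124 of each dose.
Accumulation ratio R = 1/(1 − f) ≈ 1/0.7876 ≈ 1.2697.
Each bolus raises the concentration by D/Vd = 1452/258 ≈ 5.628 μg/mL.
Steady-state peak Cmax,ss = C₀·R ≈ 5.628 × 1.2697 ≈ 7.146 μg/mL.
Steady-state trough Cmin,ss = Cmax,ss·f ≈ 7.146 × 0.2124 ≈ 1.518 μg/mL.
Trough 1.5 μg/mL vs MEC 1 μg/mL: adequate.

1.5 μg/mL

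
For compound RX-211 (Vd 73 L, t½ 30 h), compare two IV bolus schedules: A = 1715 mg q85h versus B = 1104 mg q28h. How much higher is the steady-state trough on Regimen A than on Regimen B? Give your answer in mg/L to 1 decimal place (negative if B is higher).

-12.8 mg/L

Regimen A: f = (1/2)^(85/30) ≈ 0.1403; Cmin,ss = (1715/73)·f/(1−f) ≈ 3.834 mg/L.
Regimen B: f = (1/2)^(28/30) ≈ 0.5236; Cmin,ss = (1104/73)·f/(1−f) ≈ 16.622 mg/L.
Difference ≈ 3.834 − 16.622 ≈ -12.788 mg/L.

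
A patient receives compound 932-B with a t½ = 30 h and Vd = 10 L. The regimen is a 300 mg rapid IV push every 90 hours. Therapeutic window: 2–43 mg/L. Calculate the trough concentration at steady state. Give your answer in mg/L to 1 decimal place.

4.3 mg/L

The dosing interval is 3 half-lives, so f = 2^(−3) = 0.125.
At steady state, R = 1/(1 − 0.125) = 8/7.
Single-dose peak C₀ = D/Vd = 300/10 = 30 mg/L.
Steady-state peak Cmax,ss = C₀·R = 30 × 8/7 ≈ 34.286 mg/L.
Steady-state trough Cmin,ss = Cmax,ss·f ≈ 34.286 × 0.125 ≈ 4.286 mg/L.
Trough 4.3 mg/L vs MEC 2 mg/L: adequate.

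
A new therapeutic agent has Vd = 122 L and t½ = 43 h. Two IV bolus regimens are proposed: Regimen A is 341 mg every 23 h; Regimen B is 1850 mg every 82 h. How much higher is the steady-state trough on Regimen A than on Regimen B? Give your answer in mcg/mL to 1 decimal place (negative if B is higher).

Regimen A: f = (1/2)^(23/43) ≈ 0.6902; Cmin,ss = (341/122)·f/(1−f) ≈ 6.227 mcg/mL.
Regimen B: f = (1/2)^(82/43) ≈ 0.2667; Cmin,ss = (1850/122)·f/(1−f) ≈ 5.515 mcg/mL.
Difference ≈ 6.227 − 5.515 ≈ 0.712 mcg/mL.

0.7 mcg/mL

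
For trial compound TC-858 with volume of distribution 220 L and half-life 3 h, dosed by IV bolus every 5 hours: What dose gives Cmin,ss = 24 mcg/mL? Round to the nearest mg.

τ/t½ = 5/3 ≈ 1.6667, so f = (1/2)^(5/3) ≈ 0.314980.
Cmin,ss = (D/Vd)·f/(1−f), so D = Cmin,ss·Vd·(1−f)/f.
D = 24 × 220 × (1−f)/f ≈ 24 × 220 × 2.17480 ≈ 11482.94 mg.

11483 mg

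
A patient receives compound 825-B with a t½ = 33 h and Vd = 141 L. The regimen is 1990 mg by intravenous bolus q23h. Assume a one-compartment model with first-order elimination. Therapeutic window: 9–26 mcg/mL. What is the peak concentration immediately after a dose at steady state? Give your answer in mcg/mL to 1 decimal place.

36.8 mcg/mL

Over one 23-h interval, 23/33 ≈ 0.69697 half-lives elapse, leaving f ≈ 0.6169 of each dose.
At steady state, accumulation factor R = 1/(1 − e^(−kτ)) ≈ 2.6103.
Each bolus raises the concentration by D/Vd = 1990/141 ≈ 14.113 mcg/mL.
Steady-state peak Cmax,ss = C₀·R ≈ 14.113 × 2.6103 ≈ 36.839 mcg/mL.
Peak 36.8 mcg/mL vs MTC 26 mcg/mL: exceeds toxic threshold.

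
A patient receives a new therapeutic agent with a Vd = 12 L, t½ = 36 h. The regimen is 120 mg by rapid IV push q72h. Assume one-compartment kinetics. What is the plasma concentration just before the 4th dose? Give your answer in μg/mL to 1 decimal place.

f = (1/2)^(τ/t½) = (1/2)^(72/36) ≈ 0.2500.
C₀ = D/Vd = 120/12 ≈ 10.000 μg/mL.
Before the 4th dose, 3 doses have been given. Superposition: Cmin = C₀·(f + f² + … + f^3).
≈ 10.000 × (0.2500 + 0.0625 + 0.0156) ≈ 10.000 × 0.3281 ≈ 3.281 μg/mL.

3.3 μg/mL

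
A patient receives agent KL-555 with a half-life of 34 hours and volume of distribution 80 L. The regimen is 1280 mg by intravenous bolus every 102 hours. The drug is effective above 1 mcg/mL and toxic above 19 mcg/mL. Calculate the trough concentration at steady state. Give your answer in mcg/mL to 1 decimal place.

τ = 102 h = 3 half-lives, so f = (1/2)^3 = 0.125.
At steady state, R = 1/(1 − 0.125) = 8/7.
Single-dose peak C₀ = D/Vd = 1280/80 = 16 mcg/mL.
Steady-state peak Cmax,ss = C₀·R = 16 × 8/7 ≈ 18.286 mcg/mL.
Steady-state trough Cmin,ss = Cmax,ss·f ≈ 18.286 × 0.125 ≈ 2.286 mcg/mL.
Trough 2.3 mcg/mL vs MEC 1 mcg/mL: adequate.

2.3 mcg/mL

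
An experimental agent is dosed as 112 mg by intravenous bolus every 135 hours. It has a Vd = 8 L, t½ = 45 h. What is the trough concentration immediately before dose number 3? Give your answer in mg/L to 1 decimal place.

f = (1/2)^(τ/t½) = (1/2)^(135/45) ≈ 0.1250.
C₀ = D/Vd = 112/8 ≈ 14.000 mg/L.
Before the 3rd dose, 2 doses have been given. Superposition: Cmin = C₀·(f + f²).
≈ 14.000 × (0.1250 + 0.0156) ≈ 14.000 × 0.1406 ≈ 1.968 mg/L.

2.0 mg/L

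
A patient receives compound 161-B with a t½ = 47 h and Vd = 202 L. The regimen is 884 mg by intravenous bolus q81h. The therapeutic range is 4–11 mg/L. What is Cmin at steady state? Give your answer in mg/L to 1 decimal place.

1.9 mg/L

Over one 81-h interval, 81/47 ≈ 1.7234 half-lives elapse, leaving f ≈ 0.3028 of each dose.
Accumulation ratio R = 1/(1 − f) ≈ 1/0.6972 ≈ 1.4343.
Single-dose peak C₀ = D/Vd = 884/202 ≈ 4.376 mg/L.
Cmax,ss = C₀/(1 − f) ≈ 4.376/0.6972 ≈ 6.277 mg/L.
One interval later, Cmin,ss = Cmax,ss·e^(−kτ) ≈ 6.277 × 0.3028 ≈ 1.901 mg/L.
Trough 1.9 mg/L vs MEC 4 mg/L: subtherapeutic.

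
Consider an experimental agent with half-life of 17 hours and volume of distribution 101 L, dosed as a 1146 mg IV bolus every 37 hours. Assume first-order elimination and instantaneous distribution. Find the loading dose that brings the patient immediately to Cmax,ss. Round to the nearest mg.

f = (1/2)^(37/17) ≈ 0.221216; accumulation ratio R = 1/(1−f) ≈ 1.28405.
Loading dose to hit Cmax,ss on first dose: D_load = D_maint·R ≈ 1146 × 1.28405 ≈ 1471.52 mg.

1472 mg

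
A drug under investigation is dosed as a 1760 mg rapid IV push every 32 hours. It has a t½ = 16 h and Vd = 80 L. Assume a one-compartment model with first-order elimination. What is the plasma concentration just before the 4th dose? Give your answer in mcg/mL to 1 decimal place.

f = (1/2)^(τ/t½) = (1/2)^(32/16) ≈ 0.2500.
C₀ = D/Vd = 1760/80 ≈ 22.000 mcg/mL.
Before the 4th dose, 3 doses have been given. Superposition: Cmin = C₀·(f + f² + … + f^3).
≈ 22.000 × (0.2500 + 0.0625 + 0.0156) ≈ 22.000 × 0.3281 ≈ 7.218 mcg/mL.

7.2 mcg/mL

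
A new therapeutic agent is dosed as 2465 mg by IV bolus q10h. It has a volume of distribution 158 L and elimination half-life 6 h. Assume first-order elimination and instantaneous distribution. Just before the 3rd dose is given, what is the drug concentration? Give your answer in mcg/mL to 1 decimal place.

6.5 mcg/mL

f = (1/2)^(τ/t½) = (1/2)^(10/6) ≈ 0.3150.
C₀ = D/Vd = 2465/158 ≈ 15.601 mcg/mL.
Before the 3rd dose, 2 doses have been given. Superposition: Cmin = C₀·(f + f²).
≈ 15.601 × (0.3150 + 0.0992) ≈ 15.601 × 0.4142 ≈ 6.462 mcg/mL.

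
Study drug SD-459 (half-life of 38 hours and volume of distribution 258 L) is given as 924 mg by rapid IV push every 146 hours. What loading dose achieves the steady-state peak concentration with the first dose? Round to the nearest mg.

f = (1/2)^(146/38) ≈ 0.069729; accumulation ratio R = 1/(1−f) ≈ 1.07496.
Loading dose to hit Cmax,ss on first dose: D_load = D_maint·R ≈ 924 × 1.07496 ≈ 993.26 mg.

993 mg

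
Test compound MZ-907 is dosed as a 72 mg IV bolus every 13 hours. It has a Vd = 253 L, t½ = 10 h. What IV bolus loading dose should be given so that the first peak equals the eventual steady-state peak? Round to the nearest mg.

f = (1/2)^(13/10) ≈ 0.406126; accumulation ratio R = 1/(1−f) ≈ 1.68386.
Loading dose to hit Cmax,ss on first dose: D_load = D_maint·R ≈ 72 × 1.68386 ≈ 121.24 mg.

121 mg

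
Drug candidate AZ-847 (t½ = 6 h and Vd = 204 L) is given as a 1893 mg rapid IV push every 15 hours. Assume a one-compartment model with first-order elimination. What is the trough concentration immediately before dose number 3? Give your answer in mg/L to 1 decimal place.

1.9 mg/L

f = (1/2)^(τ/t½) = (1/2)^(15/6) ≈ 0.1768.
C₀ = D/Vd = 1893/204 ≈ 9.279 mg/L.
Before the 3rd dose, 2 doses have been given. Superposition: Cmin = C₀·(f + f²).
≈ 9.279 × (0.1768 + 0.0313) ≈ 9.279 × 0.2081 ≈ 1.931 mg/L.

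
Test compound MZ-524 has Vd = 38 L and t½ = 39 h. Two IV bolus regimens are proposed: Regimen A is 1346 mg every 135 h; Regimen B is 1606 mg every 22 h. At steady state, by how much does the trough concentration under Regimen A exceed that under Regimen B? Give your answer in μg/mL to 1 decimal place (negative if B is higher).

Regimen A: f = (1/2)^(135/39) ≈ 0.0908; Cmin,ss = (1346/38)·f/(1−f) ≈ 3.537 μg/mL.
Regimen B: f = (1/2)^(22/39) ≈ 0.6764; Cmin,ss = (1606/38)·f/(1−f) ≈ 88.340 μg/mL.
Difference ≈ 3.537 − 88.340 ≈ -84.803 μg/mL.

-84.8 μg/mL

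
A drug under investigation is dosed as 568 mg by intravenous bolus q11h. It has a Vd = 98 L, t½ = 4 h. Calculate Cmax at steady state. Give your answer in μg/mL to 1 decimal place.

Over one 11-h interval, 11/4 ≈ 2.75 half-lives elapse, leaving f ≈ 0.1487 of each dose.
Accumulation ratio R = 1/(1 − f) ≈ 1/0.8513 ≈ 1.1747.
Single-dose peak C₀ = D/Vd = 568/98 ≈ 5.796 μg/mL.
Cmax,ss = C₀/(1 − f) ≈ 5.796/0.8513 ≈ 6.808 μg/mL.

6.8 μg/mL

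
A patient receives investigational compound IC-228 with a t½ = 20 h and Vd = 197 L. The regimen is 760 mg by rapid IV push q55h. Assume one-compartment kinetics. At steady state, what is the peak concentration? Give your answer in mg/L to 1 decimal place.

4.5 mg/L

Over one 55-h interval, 55/20 ≈ 2.75 half-lives elapse, leaving f ≈ 0.1487 of each dose.
Accumulation ratio R = 1/(1 − f) ≈ 1/0.8513 ≈ 1.1747.
Each bolus raises the concentration by D/Vd = 760/197 ≈ 3.858 mg/L.
Steady-state peak Cmax,ss = C₀·R ≈ 3.858 × 1.1747 ≈ 4.532 mg/L.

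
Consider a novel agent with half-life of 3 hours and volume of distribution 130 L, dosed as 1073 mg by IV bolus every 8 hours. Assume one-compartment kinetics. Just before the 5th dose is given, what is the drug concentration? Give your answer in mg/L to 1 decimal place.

1.5 mg/L

f = (1/2)^(τ/t½) = (1/2)^(8/3) ≈ 0.1575.
C₀ = D/Vd = 1073/130 ≈ 8.254 mg/L.
Before the 5th dose, 4 doses have been given. Superposition: Cmin = C₀·(f + f² + … + f^4).
≈ 8.254 × (0.1575 + 0.0248 + 0.0039 + 0.0006) ≈ 8.254 × 0.1868 ≈ 1.542 mg/L.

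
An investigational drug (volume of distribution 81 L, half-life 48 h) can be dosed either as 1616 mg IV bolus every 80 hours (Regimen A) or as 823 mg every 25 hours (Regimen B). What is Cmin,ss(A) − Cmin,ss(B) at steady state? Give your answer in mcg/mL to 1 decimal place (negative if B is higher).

-14.2 mcg/mL

Regimen A: f = (1/2)^(80/48) ≈ 0.3150; Cmin,ss = (1616/81)·f/(1−f) ≈ 9.174 mcg/mL.
Regimen B: f = (1/2)^(25/48) ≈ 0.6970; Cmin,ss = (823/81)·f/(1−f) ≈ 23.372 mcg/mL.
Difference ≈ 9.174 − 23.372 ≈ -14.198 mcg/mL.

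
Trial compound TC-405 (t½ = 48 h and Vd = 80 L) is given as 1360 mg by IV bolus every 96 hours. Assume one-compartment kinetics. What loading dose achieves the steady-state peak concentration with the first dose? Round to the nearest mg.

1813 mg

f = (1/2)^(96/48) ≈ 0.250000; accumulation ratio R = 1/(1−f) ≈ 1.33333.
Loading dose to hit Cmax,ss on first dose: D_load = D_maint·R ≈ 1360 × 1.33333 ≈ 1813.33 mg.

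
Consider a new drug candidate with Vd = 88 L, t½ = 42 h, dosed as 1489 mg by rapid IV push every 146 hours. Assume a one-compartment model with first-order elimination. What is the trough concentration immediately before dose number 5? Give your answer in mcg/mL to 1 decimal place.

1.7 mcg/mL

f = (1/2)^(τ/t½) = (1/2)^(146/42) ≈ 0.0899.
C₀ = D/Vd = 1489/88 ≈ 16.920 mcg/mL.
Before the 5th dose, 4 doses have been given. Superposition: Cmin = C₀·(f + f² + … + f^4).
≈ 16.920 × (0.0899 + 0.0081 + 0.0007 + 0.0001) ≈ 16.920 × 0.0988 ≈ 1.672 mcg/mL.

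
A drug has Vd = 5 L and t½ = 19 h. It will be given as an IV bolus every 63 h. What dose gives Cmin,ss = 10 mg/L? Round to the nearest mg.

448 mg

τ/t½ = 63/19 ≈ 3.3158, so f = (1/2)^(63/19) ≈ 0.100426.
Cmin,ss = (D/Vd)·f/(1−f), so D = Cmin,ss·Vd·(1−f)/f.
D = 10 × 5 × (1−f)/f ≈ 10 × 5 × 8.95758 ≈ 447.88 mg.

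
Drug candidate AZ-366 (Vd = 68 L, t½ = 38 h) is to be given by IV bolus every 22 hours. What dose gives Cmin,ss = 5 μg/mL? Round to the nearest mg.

168 mg

τ/t½ = 22/38 ≈ 0.57895, so f = (1/2)^(22/38) ≈ 0.669452.
Cmin,ss = (D/Vd)·f/(1−f), so D = Cmin,ss·Vd·(1−f)/f.
D = 5 × 68 × (1−f)/f ≈ 5 × 68 × 0.49376 ≈ 167.88 mg.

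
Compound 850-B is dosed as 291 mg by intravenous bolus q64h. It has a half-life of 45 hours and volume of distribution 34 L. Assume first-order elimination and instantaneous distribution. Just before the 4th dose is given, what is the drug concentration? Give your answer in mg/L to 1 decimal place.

f = (1/2)^(τ/t½) = (1/2)^(64/45) ≈ 0.3731.
C₀ = D/Vd = 291/34 ≈ 8.559 mg/L.
Before the 4th dose, 3 doses have been given. Superposition: Cmin = C₀·(f + f² + … + f^3).
≈ 8.559 × (0.3731 + 0.1392 + 0.0519) ≈ 8.559 × 0.5642 ≈ 4.829 mg/L.

4.8 mg/L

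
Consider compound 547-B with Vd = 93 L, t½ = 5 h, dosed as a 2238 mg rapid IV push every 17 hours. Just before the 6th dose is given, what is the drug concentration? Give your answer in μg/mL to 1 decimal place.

2.5 μg/mL

f = (1/2)^(τ/t½) = (1/2)^(17/5) ≈ 0.0947.
C₀ = D/Vd = 2238/93 ≈ 24.065 μg/mL.
Before the 6th dose, 5 doses have been given. Superposition: Cmin = C₀·(f + f² + … + f^5).
≈ 24.065 × (0.0947 + 0.0090 + 0.0008 + 0.0001 + 0.0000) ≈ 24.065 × 0.1046 ≈ 2.517 μg/mL.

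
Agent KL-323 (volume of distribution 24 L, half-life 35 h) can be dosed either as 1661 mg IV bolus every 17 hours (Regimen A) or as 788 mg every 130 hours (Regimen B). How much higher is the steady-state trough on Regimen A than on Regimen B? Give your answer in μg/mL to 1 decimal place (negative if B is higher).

Regimen A: f = (1/2)^(17/35) ≈ 0.7141; Cmin,ss = (1661/24)·f/(1−f) ≈ 172.863 μg/mL.
Regimen B: f = (1/2)^(130/35) ≈ 0.0762; Cmin,ss = (788/24)·f/(1−f) ≈ 2.708 μg/mL.
Difference ≈ 172.863 − 2.708 ≈ 170.155 μg/mL.

170.2 μg/mL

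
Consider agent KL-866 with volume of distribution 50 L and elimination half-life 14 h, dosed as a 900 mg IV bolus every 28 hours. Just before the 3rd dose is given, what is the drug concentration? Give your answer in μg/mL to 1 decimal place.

f = (1/2)^(τ/t½) = (1/2)^(28/14) ≈ 0.2500.
C₀ = D/Vd = 900/50 ≈ 18.000 μg/mL.
Before the 3rd dose, 2 doses have been given. Superposition: Cmin = C₀·(f + f²).
≈ 18.000 × (0.2500 + 0.0625) ≈ 18.000 × 0.3125 ≈ 5.625 μg/mL.

5.6 μg/mL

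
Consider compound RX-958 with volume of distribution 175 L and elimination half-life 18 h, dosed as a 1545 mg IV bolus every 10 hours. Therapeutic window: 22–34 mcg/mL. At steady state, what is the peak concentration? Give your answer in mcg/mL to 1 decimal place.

27.6 mcg/mL

τ/t½ = 10/18 ≈ 0.55556, so fraction remaining f = (1/2)^(10/18) ≈ 0.6804.
At steady state, accumulation factor R = 1/(1 − e^(−kτ)) ≈ 3.1289.
Each bolus raises the concentration by D/Vd = 1545/175 ≈ 8.829 mcg/mL.
Steady-state peak Cmax,ss = C₀·R ≈ 8.829 × 3.1289 ≈ 27.625 mcg/mL.
Peak 27.6 mcg/mL vs MTC 34 mcg/mL: below toxic threshold.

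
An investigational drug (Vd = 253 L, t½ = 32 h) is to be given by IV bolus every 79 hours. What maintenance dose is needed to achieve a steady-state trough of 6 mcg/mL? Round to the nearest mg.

τ/t½ = 79/32 ≈ 2.4688, so f = (1/2)^(79/32) ≈ 0.180648.
Cmin,ss = (D/Vd)·f/(1−f), so D = Cmin,ss·Vd·(1−f)/f.
D = 6 × 253 × (1−f)/f ≈ 6 × 253 × 4.53563 ≈ 6885.09 mg.

6885 mg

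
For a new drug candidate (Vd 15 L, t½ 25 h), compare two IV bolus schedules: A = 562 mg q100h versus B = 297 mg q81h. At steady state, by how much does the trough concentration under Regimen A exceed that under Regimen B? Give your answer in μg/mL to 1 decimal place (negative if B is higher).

0.2 μg/mL

Regimen A: f = (1/2)^(100/25) ≈ 0.0625; Cmin,ss = (562/15)·f/(1−f) ≈ 2.498 μg/mL.
Regimen B: f = (1/2)^(81/25) ≈ 0.1058; Cmin,ss = (297/15)·f/(1−f) ≈ 2.343 μg/mL.
Difference ≈ 2.498 − 2.343 ≈ 0.155 μg/mL.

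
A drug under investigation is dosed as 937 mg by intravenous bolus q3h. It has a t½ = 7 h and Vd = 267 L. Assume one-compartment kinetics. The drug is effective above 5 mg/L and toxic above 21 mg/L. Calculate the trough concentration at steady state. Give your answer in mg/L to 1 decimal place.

10.1 mg/L

Over one 3-h interval, 3/7 ≈ 0.42857 half-lives elapse, leaving f ≈ 0.7430 of each dose.
Single-dose peak C₀ = D/Vd = 937/267 ≈ 3.509 mg/L.
Steady-state trough Cmin,ss = C₀·f/(1−f) ≈ 3.509 × 0.7430/0.2570 ≈ 10.145 mg/L.
Trough 10.1 mg/L vs MEC 5 mg/L: adequate.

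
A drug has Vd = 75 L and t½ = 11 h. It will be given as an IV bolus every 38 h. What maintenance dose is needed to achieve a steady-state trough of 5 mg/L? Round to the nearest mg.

τ/t½ = 38/11 ≈ 3.4545, so f = (1/2)^(38/11) ≈ 0.091218.
Cmin,ss = (D/Vd)·f/(1−f), so D = Cmin,ss·Vd·(1−f)/f.
D = 5 × 75 × (1−f)/f ≈ 5 × 75 × 9.96275 ≈ 3736.03 mg.

3736 mg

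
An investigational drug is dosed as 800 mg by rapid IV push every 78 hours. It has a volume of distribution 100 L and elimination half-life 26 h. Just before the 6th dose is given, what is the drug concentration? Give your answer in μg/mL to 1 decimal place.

f = (1/2)^(τ/t½) = (1/2)^(78/26) ≈ 0.1250.
C₀ = D/Vd = 800/100 ≈ 8.000 μg/mL.
Before the 6th dose, 5 doses have been given. Superposition: Cmin = C₀·(f + f² + … + f^5).
≈ 8.000 × (0.1250 + 0.0156 + 0.0020 + 0.0002 + 0.0000) ≈ 8.000 × 0.1428 ≈ 1.142 μg/mL.

1.1 μg/mL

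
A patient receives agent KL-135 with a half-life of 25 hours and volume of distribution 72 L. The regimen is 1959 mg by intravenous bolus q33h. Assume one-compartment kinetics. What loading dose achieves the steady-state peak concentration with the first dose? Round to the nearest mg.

f = (1/2)^(33/25) ≈ 0.400535; accumulation ratio R = 1/(1−f) ≈ 1.66815.
Loading dose to hit Cmax,ss on first dose: D_load = D_maint·R ≈ 1959 × 1.66815 ≈ 3267.91 mg.

3268 mg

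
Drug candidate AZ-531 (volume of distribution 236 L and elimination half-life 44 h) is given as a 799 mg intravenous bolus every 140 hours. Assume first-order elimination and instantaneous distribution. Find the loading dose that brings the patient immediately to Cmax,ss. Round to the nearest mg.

898 mg

f = (1/2)^(140/44) ≈ 0.110199; accumulation ratio R = 1/(1−f) ≈ 1.12385.
Loading dose to hit Cmax,ss on first dose: D_load = D_maint·R ≈ 799 × 1.12385 ≈ 897.96 mg.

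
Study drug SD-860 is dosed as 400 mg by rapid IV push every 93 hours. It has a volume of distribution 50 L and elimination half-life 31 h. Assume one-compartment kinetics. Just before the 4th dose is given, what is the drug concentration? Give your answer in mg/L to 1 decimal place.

f = (1/2)^(τ/t½) = (1/2)^(93/31) ≈ 0.1250.
C₀ = D/Vd = 400/50 ≈ 8.000 mg/L.
Before the 4th dose, 3 doses have been given. Superposition: Cmin = C₀·(f + f² + … + f^3).
≈ 8.000 × (0.1250 + 0.0156 + 0.0020) ≈ 8.000 × 0.1426 ≈ 1.141 mg/L.

1.1 mg/L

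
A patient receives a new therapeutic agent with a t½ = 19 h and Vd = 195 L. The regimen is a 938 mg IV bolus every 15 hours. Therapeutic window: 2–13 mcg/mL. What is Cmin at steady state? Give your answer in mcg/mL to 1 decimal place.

6.6 mcg/mL

Over one 15-h interval, 15/19 ≈ 0.78947 half-lives elapse, leaving f ≈ 0.5786 of each dose.
Single-dose peak C₀ = D/Vd = 938/195 ≈ 4.810 mcg/mL.
Steady-state trough Cmin,ss = C₀·f/(1−f) ≈ 4.810 × 0.5786/0.4214 ≈ 6.604 mcg/mL.
Trough 6.6 mcg/mL vs MEC 2 mcg/mL: adequate.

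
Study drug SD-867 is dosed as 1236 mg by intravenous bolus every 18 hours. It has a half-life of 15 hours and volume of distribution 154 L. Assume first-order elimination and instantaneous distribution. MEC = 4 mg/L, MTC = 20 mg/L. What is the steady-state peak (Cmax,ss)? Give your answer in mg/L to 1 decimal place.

14.2 mg/L

Over one 18-h interval, 18/15 ≈ 1.2 half-lives elapse, leaving f ≈ 0.4353 of each dose.
At steady state, accumulation factor R = 1/(1 − e^(−kτ)) ≈ 1.7709.
Single-dose peak C₀ = D/Vd = 1236/154 ≈ 8.026 mg/L.
Steady-state peak Cmax,ss = C₀·R ≈ 8.026 × 1.7709 ≈ 14.213 mg/L.
Peak 14.2 mg/L vs MTC 20 mg/L: below toxic threshold.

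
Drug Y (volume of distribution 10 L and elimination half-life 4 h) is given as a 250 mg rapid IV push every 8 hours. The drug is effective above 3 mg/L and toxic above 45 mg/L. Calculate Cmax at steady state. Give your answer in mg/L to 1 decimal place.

The dosing interval is 2 half-lives, so f = 2^(−2) = 0.25.
At steady state, R = 1/(1 − 0.25) = 4/3.
Single-dose peak C₀ = D/Vd = 250/10 = 25 mg/L.
Steady-state peak Cmax,ss = C₀·R = 25 × 4/3 ≈ 33.333 mg/L.
Peak 33.3 mg/L vs MTC 45 mg/L: below toxic threshold.

33.3 mg/L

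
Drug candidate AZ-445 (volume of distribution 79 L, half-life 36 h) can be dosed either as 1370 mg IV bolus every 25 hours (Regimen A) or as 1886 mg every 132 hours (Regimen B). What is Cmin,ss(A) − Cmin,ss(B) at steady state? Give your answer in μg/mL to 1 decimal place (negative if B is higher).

26.0 μg/mL

Regimen A: f = (1/2)^(25/36) ≈ 0.6179; Cmin,ss = (1370/79)·f/(1−f) ≈ 28.044 μg/mL.
Regimen B: f = (1/2)^(132/36) ≈ 0.0787; Cmin,ss = (1886/79)·f/(1−f) ≈ 2.039 μg/mL.
Difference ≈ 28.044 − 2.039 ≈ 26.005 μg/mL.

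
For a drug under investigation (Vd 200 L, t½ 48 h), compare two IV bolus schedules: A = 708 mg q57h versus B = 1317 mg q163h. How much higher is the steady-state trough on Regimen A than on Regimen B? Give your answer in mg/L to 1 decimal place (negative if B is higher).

2.1 mg/L

Regimen A: f = (1/2)^(57/48) ≈ 0.4391; Cmin,ss = (708/200)·f/(1−f) ≈ 2.771 mg/L.
Regimen B: f = (1/2)^(163/48) ≈ 0.0950; Cmin,ss = (1317/200)·f/(1−f) ≈ 0.691 mg/L.
Difference ≈ 2.771 − 0.691 ≈ 2.080 mg/L.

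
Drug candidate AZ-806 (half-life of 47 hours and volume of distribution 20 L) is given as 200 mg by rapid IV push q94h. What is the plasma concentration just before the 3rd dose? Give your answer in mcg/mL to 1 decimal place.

3.1 mcg/mL

f = (1/2)^(τ/t½) = (1/2)^(94/47) ≈ 0.2500.
C₀ = D/Vd = 200/20 ≈ 10.000 mcg/mL.
Before the 3rd dose, 2 doses have been given. Superposition: Cmin = C₀·(f + f²).
≈ 10.000 × (0.2500 + 0.0625) ≈ 10.000 × 0.3125 ≈ 3.125 mcg/mL.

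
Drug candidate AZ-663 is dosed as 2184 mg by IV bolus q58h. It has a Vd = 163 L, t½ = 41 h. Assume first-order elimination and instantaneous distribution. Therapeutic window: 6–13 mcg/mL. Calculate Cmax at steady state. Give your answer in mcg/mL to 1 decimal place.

k = ln2/t½ = ln2/41 ≈ 0.016906 h⁻¹; fraction remaining f = e^(−kτ) = e^(−0.016906×58) ≈ 0.3751.
At steady state, accumulation factor R = 1/(1 − e^(−kτ)) ≈ 1.6003.
Each bolus raises the concentration by D/Vd = 2184/163 ≈ 13.399 mcg/mL.
Steady-state peak Cmax,ss = C₀·R ≈ 13.399 × 1.6003 ≈ 21.442 mcg/mL.
Peak 21.4 mcg/mL vs MTC 13 mcg/mL: exceeds toxic threshold.

21.4 mcg/mL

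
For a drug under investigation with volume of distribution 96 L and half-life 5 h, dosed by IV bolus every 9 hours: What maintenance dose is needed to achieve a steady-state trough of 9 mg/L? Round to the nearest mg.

2145 mg

τ/t½ = 9/5 ≈ 1.8, so f = (1/2)^(9/5) ≈ 0.287175.
Cmin,ss = (D/Vd)·f/(1−f), so D = Cmin,ss·Vd·(1−f)/f.
D = 9 × 96 × (1−f)/f ≈ 9 × 96 × 2.48220 ≈ 2144.62 mg.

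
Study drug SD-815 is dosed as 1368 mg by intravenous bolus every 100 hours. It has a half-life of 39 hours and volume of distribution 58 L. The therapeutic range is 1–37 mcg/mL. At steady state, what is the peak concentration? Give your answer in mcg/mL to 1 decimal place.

28.4 mcg/mL

Over one 100-h interval, 100/39 ≈ 2.5641 half-lives elapse, leaving f ≈ 0.1691 of each dose.
Accumulation ratio R = 1/(1 − f) ≈ 1/0.8309 ≈ 1.2035.
Single-dose peak C₀ = D/Vd = 1368/58 ≈ 23.586 mcg/mL.
Steady-state peak Cmax,ss = C₀·R ≈ 23.586 × 1.2035 ≈ 28.386 mcg/mL.
Peak 28.4 mcg/mL vs MTC 37 mcg/mL: below toxic threshold.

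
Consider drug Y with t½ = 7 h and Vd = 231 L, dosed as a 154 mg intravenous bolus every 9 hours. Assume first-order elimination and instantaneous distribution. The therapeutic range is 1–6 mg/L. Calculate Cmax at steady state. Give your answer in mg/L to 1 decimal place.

Over one 9-h interval, 9/7 ≈ 1.2857 half-lives elapse, leaving f ≈ 0.4102 of each dose.
At steady state, accumulation factor R = 1/(1 − e^(−kτ)) ≈ 1.6955.
Each bolus raises the concentration by D/Vd = 154/231 ≈ 0.667 mg/L.
Steady-state peak Cmax,ss = C₀·R ≈ 0.667 × 1.6955 ≈ 1.131 mg/L.
Peak 1.1 mg/L vs MTC 6 mg/L: below toxic threshold.

1.1 mg/L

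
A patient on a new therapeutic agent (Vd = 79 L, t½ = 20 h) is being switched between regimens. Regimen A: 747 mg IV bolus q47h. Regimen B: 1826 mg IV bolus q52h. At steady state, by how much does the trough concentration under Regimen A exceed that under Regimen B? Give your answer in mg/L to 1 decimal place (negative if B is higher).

Regimen A: f = (1/2)^(47/20) ≈ 0.1961; Cmin,ss = (747/79)·f/(1−f) ≈ 2.307 mg/L.
Regimen B: f = (1/2)^(52/20) ≈ 0.1649; Cmin,ss = (1826/79)·f/(1−f) ≈ 4.564 mg/L.
Difference ≈ 2.307 − 4.564 ≈ -2.257 mg/L.

-2.3 mg/L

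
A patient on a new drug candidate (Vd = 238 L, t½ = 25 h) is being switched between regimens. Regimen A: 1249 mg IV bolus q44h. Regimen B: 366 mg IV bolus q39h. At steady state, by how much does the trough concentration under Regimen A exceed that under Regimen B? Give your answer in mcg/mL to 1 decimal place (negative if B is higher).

Regimen A: f = (1/2)^(44/25) ≈ 0.2952; Cmin,ss = (1249/238)·f/(1−f) ≈ 2.198 mcg/mL.
Regimen B: f = (1/2)^(39/25) ≈ 0.3392; Cmin,ss = (366/238)·f/(1−f) ≈ 0.789 mcg/mL.
Difference ≈ 2.198 − 0.789 ≈ 1.409 mcg/mL.

1.4 mcg/mL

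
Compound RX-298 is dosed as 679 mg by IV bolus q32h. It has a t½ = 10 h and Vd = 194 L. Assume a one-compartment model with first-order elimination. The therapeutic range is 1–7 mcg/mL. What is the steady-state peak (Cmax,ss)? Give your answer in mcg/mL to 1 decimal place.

3.9 mcg/mL

τ/t½ = 32/10 ≈ 3.2, so fraction remaining f = (1/2)^(32/10) ≈ 0.1088.
At steady state, accumulation factor R = 1/(1 − e^(−kτ)) ≈ 1.1221.
Each bolus raises the concentration by D/Vd = 679/194 ≈ 3.500 mcg/mL.
Steady-state peak Cmax,ss = C₀·R ≈ 3.500 × 1.1221 ≈ 3.927 mcg/mL.
Peak 3.9 mcg/mL vs MTC 7 mcg/mL: below toxic threshold.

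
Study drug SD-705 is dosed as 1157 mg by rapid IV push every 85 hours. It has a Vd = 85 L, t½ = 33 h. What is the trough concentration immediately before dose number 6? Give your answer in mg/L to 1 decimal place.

f = (1/2)^(τ/t½) = (1/2)^(85/33) ≈ 0.1677.
C₀ = D/Vd = 1157/85 ≈ 13.612 mg/L.
Before the 6th dose, 5 doses have been given. Superposition: Cmin = C₀·(f + f² + … + f^5).
≈ 13.612 × (0.1677 + 0.0281 + 0.0047 + 0.0008 + 0.0001) ≈ 13.612 × 0.2014 ≈ 2.741 mg/L.

2.7 mg/L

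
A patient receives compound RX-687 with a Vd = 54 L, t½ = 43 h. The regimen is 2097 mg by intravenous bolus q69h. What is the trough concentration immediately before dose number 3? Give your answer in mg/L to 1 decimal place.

f = (1/2)^(τ/t½) = (1/2)^(69/43) ≈ 0.3288.
C₀ = D/Vd = 2097/54 ≈ 38.833 mg/L.
Before the 3rd dose, 2 doses have been given. Superposition: Cmin = C₀·(f + f²).
≈ 38.833 × (0.3288 + 0.1081) ≈ 38.833 × 0.4369 ≈ 16.966 mg/L.

17.0 mg/L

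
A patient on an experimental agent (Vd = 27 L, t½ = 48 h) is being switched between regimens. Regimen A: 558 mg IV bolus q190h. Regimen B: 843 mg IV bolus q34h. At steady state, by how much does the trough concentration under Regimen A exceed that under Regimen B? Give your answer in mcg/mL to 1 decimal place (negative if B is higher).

Regimen A: f = (1/2)^(190/48) ≈ 0.0643; Cmin,ss = (558/27)·f/(1−f) ≈ 1.420 mcg/mL.
Regimen B: f = (1/2)^(34/48) ≈ 0.6120; Cmin,ss = (843/27)·f/(1−f) ≈ 49.247 mcg/mL.
Difference ≈ 1.420 − 49.247 ≈ -47.827 mcg/mL.

-47.8 mcg/mL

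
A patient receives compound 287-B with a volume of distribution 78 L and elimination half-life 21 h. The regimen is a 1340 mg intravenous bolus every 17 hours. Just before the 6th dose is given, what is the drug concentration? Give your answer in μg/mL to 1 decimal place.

f = (1/2)^(τ/t½) = (1/2)^(17/21) ≈ 0.5706.
C₀ = D/Vd = 1340/78 ≈ 17.179 μg/mL.
Before the 6th dose, 5 doses have been given. Superposition: Cmin = C₀·(f + f² + … + f^5).
≈ 17.179 × (0.5706 + 0.3256 + 0.1858 + 0.1060 + 0.0605) ≈ 17.179 × 1.2485 ≈ 21.448 μg/mL.

21.4 μg/mL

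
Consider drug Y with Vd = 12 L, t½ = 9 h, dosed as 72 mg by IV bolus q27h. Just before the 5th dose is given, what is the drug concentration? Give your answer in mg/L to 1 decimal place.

0.9 mg/L

f = (1/2)^(τ/t½) = (1/2)^(27/9) ≈ 0.1250.
C₀ = D/Vd = 72/12 ≈ 6.000 mg/L.
Before the 5th dose, 4 doses have been given. Superposition: Cmin = C₀·(f + f² + … + f^4).
≈ 6.000 × (0.1250 + 0.0156 + 0.0020 + 0.0002) ≈ 6.000 × 0.1428 ≈ 0.857 mg/L.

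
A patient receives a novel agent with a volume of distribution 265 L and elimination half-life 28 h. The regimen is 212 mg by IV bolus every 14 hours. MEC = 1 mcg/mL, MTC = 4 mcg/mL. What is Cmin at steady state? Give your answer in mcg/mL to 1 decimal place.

Over one 14-h interval, 14/28 ≈ 0.5 half-lives elapse, leaving f ≈ 0.7071 of each dose.
At steady state, accumulation factor R = 1/(1 − e^(−kτ)) ≈ 3.4141.
Single-dose peak C₀ = D/Vd = 212/265 ≈ 0.800 mcg/mL.
Cmax,ss = C₀/(1 − f) ≈ 0.800/0.2929 ≈ 2.731 mcg/mL.
Steady-state trough Cmin,ss = Cmax,ss·f ≈ 2.731 × 0.7071 ≈ 1.931 mcg/mL.
Trough 1.9 mcg/mL vs MEC 1 mcg/mL: adequate.

1.9 mcg/mL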